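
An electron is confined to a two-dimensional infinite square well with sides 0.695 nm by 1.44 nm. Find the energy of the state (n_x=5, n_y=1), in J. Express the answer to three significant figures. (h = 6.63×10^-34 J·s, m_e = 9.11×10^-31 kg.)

E = 3.15×10^-18 J

For a 2D rectangular well E = (h²/8m_e)·Σ n_i²/L_i² = (6.63×10^-34)²/(8·9.11×10^-31) · [5²/(0.695 nm)² + 1²/(1.44 nm)²].
Evaluating gives E = 3.15×10^-18 J.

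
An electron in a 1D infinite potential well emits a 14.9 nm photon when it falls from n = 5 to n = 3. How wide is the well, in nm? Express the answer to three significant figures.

L = 0.269 nm

The photon carries ΔE = hc/λ = 6.626×10^-34·2.998×10^8/1.49×10^-8 m = 1.333×10^-17 J.
Since ΔE = (5² − 3²)E_1, E_1 = 8.331×10^-19 J, and L = h/√(8m_eE_1) = 2.69×10^-10 m = 0.269 nm.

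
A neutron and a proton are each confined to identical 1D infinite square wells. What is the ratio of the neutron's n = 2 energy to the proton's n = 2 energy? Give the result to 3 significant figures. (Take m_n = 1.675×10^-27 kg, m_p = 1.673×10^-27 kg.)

E_n ∝ 1/m at fixed n and L, so the ratio is m_p/m_n = 1.673×10^-27/1.675×10^-27 = 0.999.

0.999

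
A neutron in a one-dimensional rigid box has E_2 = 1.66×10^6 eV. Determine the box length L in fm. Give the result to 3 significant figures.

From E_n = n²h²/(8m_nL²), L = n·h/√(8m_nE_n).
E_2 = 1.66×10^6 eV = 2.659×10^-13 J, so L = 2·6.626×10^-34/√(8·1.675×10^-27·2.659×10^-13) = 2.22×10^-14 m = 22.2 fm.

L = 22.2 fm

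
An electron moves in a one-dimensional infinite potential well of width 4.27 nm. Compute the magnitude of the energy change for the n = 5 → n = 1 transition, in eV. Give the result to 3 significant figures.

E_1 = h²/(8m_eL²) = 3.304×10^-21 J.
|ΔE| = |5² − 1²|·E_1 = 24·3.304×10^-21 J = 7.930×10^-20 J = 0.495 eV.

|ΔE| = 0.495 eV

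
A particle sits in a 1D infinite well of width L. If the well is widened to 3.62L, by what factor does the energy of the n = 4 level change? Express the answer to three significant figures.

E_n ∝ 1/L², so the energy scales by 1/3.62² = 0.0763.

0.0763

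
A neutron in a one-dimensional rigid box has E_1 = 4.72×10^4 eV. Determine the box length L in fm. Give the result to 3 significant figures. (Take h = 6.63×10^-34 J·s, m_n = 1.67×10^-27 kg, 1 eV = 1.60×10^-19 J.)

L = 66.0 fm

From E_n = n²h²/(8m_nL²), L = n·h/√(8m_nE_n).
E_1 = 4.72×10^4 eV = 7.552×10^-15 J, so L = 1·6.63×10^-34/√(8·1.67×10^-27·7.552×10^-15) = 6.60×10^-14 m = 66.0 fm.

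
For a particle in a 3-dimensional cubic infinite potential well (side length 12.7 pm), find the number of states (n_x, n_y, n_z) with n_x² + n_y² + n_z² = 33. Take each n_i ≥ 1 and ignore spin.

degeneracy = 6

The level has n_x² + n_y² + n_z² = 33. The ordered positive-integer solutions are (1, 4, 4), (2, 2, 5), (2, 5, 2), (4, 1, 4), (4, 4, 1), (5, 2, 2).
That gives 6 states.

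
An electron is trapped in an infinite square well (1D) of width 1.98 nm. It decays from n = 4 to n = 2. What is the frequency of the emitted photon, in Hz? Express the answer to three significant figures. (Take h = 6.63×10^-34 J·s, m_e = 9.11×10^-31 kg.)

f = 2.78×10^14 Hz

E_1 = h²/(8m_eL²) = 1.538×10^-20 J and ΔE = (4² − 2²)E_1 = 1.846×10^-19 J.
f = ΔE/h = 1.846×10^-19/6.63×10^-34 = 2.78×10^14 Hz.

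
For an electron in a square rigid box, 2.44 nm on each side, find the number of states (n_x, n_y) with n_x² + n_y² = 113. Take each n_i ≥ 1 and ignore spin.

The level has n_x² + n_y² = 113. The ordered positive-integer solutions are (7, 8), (8, 7).
That gives 2 states.

degeneracy = 2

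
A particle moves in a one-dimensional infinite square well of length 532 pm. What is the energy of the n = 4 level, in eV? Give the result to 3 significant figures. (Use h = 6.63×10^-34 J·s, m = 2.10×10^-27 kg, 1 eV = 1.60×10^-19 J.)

For an infinite well E_n = n²h²/(8mL²), so E_1 = h²/(8mL²) = (6.63×10^-34)²/(8·2.10×10^-27·(5.32×10^-10 m)²) = 9.245×10^-23 J.
Then E_4 = 4²·E_1 = 16·9.245×10^-23 J = 1.479×10^-21 J.
Converting, E_4 = 1.479×10^-21 J / (1.60×10^-19 J/eV) = 0.00924 eV.

E_4 = 0.00924 eV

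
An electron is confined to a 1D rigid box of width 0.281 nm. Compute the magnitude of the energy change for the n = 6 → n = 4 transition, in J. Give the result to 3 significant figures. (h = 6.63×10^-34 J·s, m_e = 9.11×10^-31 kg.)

|ΔE| = 1.53×10^-17 J

E_1 = h²/(8m_eL²) = 7.638×10^-19 J.
|ΔE| = |6² − 4²|·E_1 = 20·7.638×10^-19 J = 1.53×10^-17 J.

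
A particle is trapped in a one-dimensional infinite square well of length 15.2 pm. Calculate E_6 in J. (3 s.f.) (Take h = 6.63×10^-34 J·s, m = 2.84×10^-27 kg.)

E_6 = 3.01×10^-18 J

For an infinite well E_n = n²h²/(8mL²), so E_1 = h²/(8mL²) = (6.63×10^-34)²/(8·2.84×10^-27·(1.52×10^-11 m)²) = 8.374×10^-20 J.
Then E_6 = 6²·E_1 = 36·8.374×10^-20 J = 3.01×10^-18 J.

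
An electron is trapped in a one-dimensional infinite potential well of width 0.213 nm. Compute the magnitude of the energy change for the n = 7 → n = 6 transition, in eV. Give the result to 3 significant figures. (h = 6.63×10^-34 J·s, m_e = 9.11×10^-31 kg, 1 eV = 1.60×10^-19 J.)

|ΔE| = 108 eV

E_1 = h²/(8m_eL²) = 1.329×10^-18 J.
|ΔE| = |7² − 6²|·E_1 = 13·1.329×10^-18 J = 1.728×10^-17 J = 108 eV.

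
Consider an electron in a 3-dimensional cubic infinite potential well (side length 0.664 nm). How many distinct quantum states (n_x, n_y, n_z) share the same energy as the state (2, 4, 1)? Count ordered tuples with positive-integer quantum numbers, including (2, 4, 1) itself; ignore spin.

degeneracy = 6

The level has n_x² + n_y² + n_z² = 21. The ordered positive-integer solutions are (1, 2, 4), (1, 4, 2), (2, 1, 4), (2, 4, 1), (4, 1, 2), (4, 2, 1).
That gives 6 states.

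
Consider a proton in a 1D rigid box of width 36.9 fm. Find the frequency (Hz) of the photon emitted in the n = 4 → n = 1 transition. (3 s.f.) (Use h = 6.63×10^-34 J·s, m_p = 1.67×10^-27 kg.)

f = 5.47×10^20 Hz

E_1 = h²/(8m_pL²) = 2.416×10^-14 J and ΔE = (4² − 1²)E_1 = 3.624×10^-13 J.
f = ΔE/h = 3.624×10^-13/6.63×10^-34 = 5.47×10^20 Hz.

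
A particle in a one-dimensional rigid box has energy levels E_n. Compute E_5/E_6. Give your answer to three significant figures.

0.694

E_n ∝ n², so E_5/E_6 = 5²/6² = 25/36 = 0.694.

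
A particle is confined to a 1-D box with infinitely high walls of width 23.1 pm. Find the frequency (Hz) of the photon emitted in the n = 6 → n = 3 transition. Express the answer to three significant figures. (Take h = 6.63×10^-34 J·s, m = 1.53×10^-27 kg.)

f = 2.74×10^15 Hz

E_1 = h²/(8mL²) = 6.730×10^-20 J and ΔE = (6² − 3²)E_1 = 1.817×10^-18 J.
f = ΔE/h = 1.817×10^-18/6.63×10^-34 = 2.74×10^15 Hz.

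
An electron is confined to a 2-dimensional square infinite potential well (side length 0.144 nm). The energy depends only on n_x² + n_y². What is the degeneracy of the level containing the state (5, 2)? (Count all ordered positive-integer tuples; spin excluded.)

degeneracy = 2

The level has n_x² + n_y² = 29. The ordered positive-integer solutions are (2, 5), (5, 2).
That gives 2 states.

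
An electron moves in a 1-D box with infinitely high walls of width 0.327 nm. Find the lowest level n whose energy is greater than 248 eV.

n = 9

E_1 = h²/(8m_eL²) = 5.634×10^-19 J = 3.517 eV.
Need n² > 248/3.517 = 70.51, i.e. n > 8.397.
The smallest integer satisfying this is n = 9.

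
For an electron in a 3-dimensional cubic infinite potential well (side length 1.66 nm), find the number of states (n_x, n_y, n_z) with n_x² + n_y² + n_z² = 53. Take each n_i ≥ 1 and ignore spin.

The level has n_x² + n_y² + n_z² = 53. The ordered positive-integer solutions are (1, 4, 6), (1, 6, 4), (4, 1, 6), (4, 6, 1), (6, 1, 4), (6, 4, 1).
That gives 6 states.

degeneracy = 6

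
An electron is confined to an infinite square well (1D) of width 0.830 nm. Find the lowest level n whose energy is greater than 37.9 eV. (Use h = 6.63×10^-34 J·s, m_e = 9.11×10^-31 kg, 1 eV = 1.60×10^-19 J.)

E_1 = h²/(8m_eL²) = 8.755×10^-20 J = 0.5472 eV.
Need n² > 37.9/0.5472 = 69.26, i.e. n > 8.322.
The smallest integer satisfying this is n = 9.

n = 9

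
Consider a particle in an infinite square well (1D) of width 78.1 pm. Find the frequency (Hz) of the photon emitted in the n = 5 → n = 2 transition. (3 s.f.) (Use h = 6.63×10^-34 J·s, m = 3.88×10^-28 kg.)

E_1 = h²/(8mL²) = 2.322×10^-20 J and ΔE = (5² − 2²)E_1 = 4.876×10^-19 J.
f = ΔE/h = 4.876×10^-19/6.63×10^-34 = 7.35×10^14 Hz.

f = 7.35×10^14 Hz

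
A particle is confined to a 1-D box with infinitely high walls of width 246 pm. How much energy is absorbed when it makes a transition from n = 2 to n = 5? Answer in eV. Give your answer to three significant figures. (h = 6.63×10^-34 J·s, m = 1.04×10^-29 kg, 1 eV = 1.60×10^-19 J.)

E_1 = h²/(8mL²) = 8.730×10^-20 J.
|ΔE| = |2² − 5²|·E_1 = 21·8.730×10^-20 J = 1.833×10^-18 J = 11.5 eV.

|ΔE| = 11.5 eV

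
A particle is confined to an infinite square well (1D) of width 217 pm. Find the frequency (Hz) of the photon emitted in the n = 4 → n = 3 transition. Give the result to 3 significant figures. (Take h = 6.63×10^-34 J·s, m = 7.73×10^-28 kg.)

f = 1.59×10^13 Hz

E_1 = h²/(8mL²) = 1.510×10^-21 J and ΔE = (4² − 3²)E_1 = 1.057×10^-20 J.
f = ΔE/h = 1.057×10^-20/6.63×10^-34 = 1.59×10^13 Hz.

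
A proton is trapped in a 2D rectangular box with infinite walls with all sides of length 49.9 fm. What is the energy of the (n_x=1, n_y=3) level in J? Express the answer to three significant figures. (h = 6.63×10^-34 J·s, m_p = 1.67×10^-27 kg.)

For a 2D rectangular well E = (h²/8m_p)·Σ n_i²/L_i² = (6.63×10^-34)²/(8·1.67×10^-27) · [1²/(49.9 fm)² + 3²/(49.9 fm)²].
Evaluating gives E = 1.32×10^-13 J.

E = 1.32×10^-13 J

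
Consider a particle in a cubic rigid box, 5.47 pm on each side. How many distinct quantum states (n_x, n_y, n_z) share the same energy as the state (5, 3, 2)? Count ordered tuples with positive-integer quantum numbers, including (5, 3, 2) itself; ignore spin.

The level has n_x² + n_y² + n_z² = 38. The ordered positive-integer solutions are (1, 1, 6), (1, 6, 1), (2, 3, 5), (2, 5, 3), (3, 2, 5), (3, 5, 2), (5, 2, 3), (5, 3, 2), (6, 1, 1).
That gives 9 states.

degeneracy = 9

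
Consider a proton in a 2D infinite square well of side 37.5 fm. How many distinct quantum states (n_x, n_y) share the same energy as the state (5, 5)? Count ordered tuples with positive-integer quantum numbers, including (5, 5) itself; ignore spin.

The level has n_x² + n_y² = 50. The ordered positive-integer solutions are (1, 7), (5, 5), (7, 1).
That gives 3 states.

degeneracy = 3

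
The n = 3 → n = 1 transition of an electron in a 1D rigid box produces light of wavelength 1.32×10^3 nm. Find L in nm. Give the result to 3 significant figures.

The photon carries ΔE = hc/λ = 6.626×10^-34·2.998×10^8/1.32×10^-6 m = 1.505×10^-19 J.
Since ΔE = (3² − 1²)E_1, E_1 = 1.881×10^-20 J, and L = h/√(8m_eE_1) = 1.79×10^-9 m = 1.79 nm.

L = 1.79 nm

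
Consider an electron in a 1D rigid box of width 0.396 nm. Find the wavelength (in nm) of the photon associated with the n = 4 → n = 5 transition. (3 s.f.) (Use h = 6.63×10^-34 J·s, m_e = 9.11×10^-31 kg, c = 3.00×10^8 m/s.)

E_1 = h²/(8m_eL²) = 3.846×10^-19 J, so ΔE = (5² − 4²)E_1 = 3.461×10^-18 J.
λ = hc/ΔE = (6.63×10^-34·3.00×10^8)/3.461×10^-18 = 5.75×10^-8 m = 57.5 nm.

λ = 57.5 nm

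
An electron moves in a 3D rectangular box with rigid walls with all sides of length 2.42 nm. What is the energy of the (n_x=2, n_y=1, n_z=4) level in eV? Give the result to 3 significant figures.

E = 1.35 eV

For a 3D rectangular well E = (h²/8m_e)·Σ n_i²/L_i² = (6.626×10^-34)²/(8·9.109×10^-31) · [2²/(2.42 nm)² + 1²/(2.42 nm)² + 4²/(2.42 nm)²].
Evaluating gives E = 2.160×10^-19 J = 1.35 eV.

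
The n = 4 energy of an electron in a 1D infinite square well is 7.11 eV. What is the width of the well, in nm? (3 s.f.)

From E_n = n²h²/(8m_eL²), L = n·h/√(8m_eE_n).
E_4 = 7.11 eV = 1.139×10^-18 J, so L = 4·6.626×10^-34/√(8·9.109×10^-31·1.139×10^-18) = 9.20×10^-10 m = 0.920 nm.

L = 0.920 nm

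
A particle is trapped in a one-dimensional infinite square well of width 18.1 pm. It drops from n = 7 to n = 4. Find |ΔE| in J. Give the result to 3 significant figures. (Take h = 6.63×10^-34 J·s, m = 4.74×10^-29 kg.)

|ΔE| = 1.17×10^-16 J

E_1 = h²/(8mL²) = 3.538×10^-18 J.
|ΔE| = |7² − 4²|·E_1 = 33·3.538×10^-18 J = 1.17×10^-16 J.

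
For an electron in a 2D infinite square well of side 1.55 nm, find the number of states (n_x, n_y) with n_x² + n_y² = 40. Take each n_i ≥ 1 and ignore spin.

degeneracy = 2

The level has n_x² + n_y² = 40. The ordered positive-integer solutions are (2, 6), (6, 2).
That gives 2 states.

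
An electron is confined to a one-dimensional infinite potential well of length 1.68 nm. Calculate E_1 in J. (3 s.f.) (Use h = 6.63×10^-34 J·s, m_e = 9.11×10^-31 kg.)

For an infinite well E_n = n²h²/(8m_eL²), so E_1 = h²/(8m_eL²) = (6.63×10^-34)²/(8·9.11×10^-31·(1.68×10^-9 m)²) = 2.137×10^-20 J.

E_1 = 2.14×10^-20 J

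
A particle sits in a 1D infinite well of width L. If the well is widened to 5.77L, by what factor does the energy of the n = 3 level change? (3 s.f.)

0.0300

E_n ∝ 1/L², so the energy scales by 1/5.77² = 0.0300.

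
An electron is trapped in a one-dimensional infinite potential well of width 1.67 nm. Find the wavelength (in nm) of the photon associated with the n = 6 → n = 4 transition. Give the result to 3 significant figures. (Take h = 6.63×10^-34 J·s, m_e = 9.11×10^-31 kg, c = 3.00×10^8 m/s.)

E_1 = h²/(8m_eL²) = 2.163×10^-20 J, so ΔE = (6² − 4²)E_1 = 4.326×10^-19 J.
λ = hc/ΔE = (6.63×10^-34·3.00×10^8)/4.326×10^-19 = 4.60×10^-7 m = 460 nm.

λ = 460 nm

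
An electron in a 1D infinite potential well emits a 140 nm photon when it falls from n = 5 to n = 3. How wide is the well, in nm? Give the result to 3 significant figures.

L = 0.824 nm

The photon carries ΔE = hc/λ = 6.626×10^-34·2.998×10^8/1.40×10^-7 m = 1.419×10^-18 J.
Since ΔE = (5² − 3²)E_1, E_1 = 8.869×10^-20 J, and L = h/√(8m_eE_1) = 8.24×10^-10 m = 0.824 nm.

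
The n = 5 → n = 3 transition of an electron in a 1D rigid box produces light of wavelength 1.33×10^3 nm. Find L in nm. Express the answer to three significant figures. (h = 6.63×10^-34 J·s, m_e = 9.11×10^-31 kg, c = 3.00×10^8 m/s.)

The photon carries ΔE = hc/λ = 6.63×10^-34·3.00×10^8/1.33×10^-6 m = 1.495×10^-19 J.
Since ΔE = (5² − 3²)E_1, E_1 = 9.344×10^-21 J, and L = h/√(8m_eE_1) = 2.54×10^-9 m = 2.54 nm.

L = 2.54 nm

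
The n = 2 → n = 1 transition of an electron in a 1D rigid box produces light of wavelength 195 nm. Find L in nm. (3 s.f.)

The photon carries ΔE = hc/λ = 6.626×10^-34·2.998×10^8/1.95×10^-7 m = 1.019×10^-18 J.
Since ΔE = (2² − 1²)E_1, E_1 = 3.397×10^-19 J, and L = h/√(8m_eE_1) = 4.21×10^-10 m = 0.421 nm.

L = 0.421 nm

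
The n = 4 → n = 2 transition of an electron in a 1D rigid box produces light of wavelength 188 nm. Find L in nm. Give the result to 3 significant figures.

The photon carries ΔE = hc/λ = 6.626×10^-34·2.998×10^8/1.88×10^-7 m = 1.057×10^-18 J.
Since ΔE = (4² − 2²)E_1, E_1 = 8.808×10^-20 J, and L = h/√(8m_eE_1) = 8.27×10^-10 m = 0.827 nm.

L = 0.827 nm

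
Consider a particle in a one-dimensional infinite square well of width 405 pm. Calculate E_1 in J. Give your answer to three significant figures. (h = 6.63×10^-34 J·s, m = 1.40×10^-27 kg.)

For an infinite well E_n = n²h²/(8mL²), so E_1 = h²/(8mL²) = (6.63×10^-34)²/(8·1.40×10^-27·(4.05×10^-10 m)²) = 2.393×10^-22 J.

E_1 = 2.39×10^-22 J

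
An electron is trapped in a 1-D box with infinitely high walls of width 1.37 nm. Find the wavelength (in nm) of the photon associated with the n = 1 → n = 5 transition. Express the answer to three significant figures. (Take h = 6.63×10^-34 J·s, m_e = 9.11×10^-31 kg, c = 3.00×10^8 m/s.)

λ = 258 nm

E_1 = h²/(8m_eL²) = 3.213×10^-20 J, so ΔE = (5² − 1²)E_1 = 7.711×10^-19 J.
λ = hc/ΔE = (6.63×10^-34·3.00×10^8)/7.711×10^-19 = 2.58×10^-7 m = 258 nm.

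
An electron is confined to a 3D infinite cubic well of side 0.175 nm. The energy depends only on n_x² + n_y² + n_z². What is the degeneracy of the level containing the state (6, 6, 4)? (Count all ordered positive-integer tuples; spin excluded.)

degeneracy = 3

The level has n_x² + n_y² + n_z² = 88. The ordered positive-integer solutions are (4, 6, 6), (6, 4, 6), (6, 6, 4).
That gives 3 states.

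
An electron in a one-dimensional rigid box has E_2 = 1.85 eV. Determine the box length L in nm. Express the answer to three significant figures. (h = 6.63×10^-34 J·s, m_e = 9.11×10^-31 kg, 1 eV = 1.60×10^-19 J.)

From E_n = n²h²/(8m_eL²), L = n·h/√(8m_eE_n).
E_2 = 1.85 eV = 2.960×10^-19 J, so L = 2·6.63×10^-34/√(8·9.11×10^-31·2.960×10^-19) = 9.03×10^-10 m = 0.903 nm.

L = 0.903 nm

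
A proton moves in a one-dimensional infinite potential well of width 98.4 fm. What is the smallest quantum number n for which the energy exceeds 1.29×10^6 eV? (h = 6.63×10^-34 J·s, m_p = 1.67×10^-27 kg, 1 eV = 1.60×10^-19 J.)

E_1 = h²/(8m_pL²) = 3.398×10^-15 J = 2.124×10^4 eV.
Need n² > 1.29×10^6/2.124×10^4 = 60.73, i.e. n > 7.793.
The smallest integer satisfying this is n = 8.

n = 8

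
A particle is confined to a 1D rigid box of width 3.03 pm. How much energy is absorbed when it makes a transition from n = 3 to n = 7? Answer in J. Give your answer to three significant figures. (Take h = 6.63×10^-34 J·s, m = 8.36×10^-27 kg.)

|ΔE| = 2.86×10^-17 J

E_1 = h²/(8mL²) = 7.159×10^-19 J.
|ΔE| = |3² − 7²|·E_1 = 40·7.159×10^-19 J = 2.86×10^-17 J.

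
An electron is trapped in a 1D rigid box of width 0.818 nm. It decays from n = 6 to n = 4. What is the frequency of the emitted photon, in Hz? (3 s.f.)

E_1 = h²/(8m_eL²) = 9.004×10^-20 J and ΔE = (6² − 4²)E_1 = 1.801×10^-18 J.
f = ΔE/h = 1.801×10^-18/6.626×10^-34 = 2.72×10^15 Hz.

f = 2.72×10^15 Hz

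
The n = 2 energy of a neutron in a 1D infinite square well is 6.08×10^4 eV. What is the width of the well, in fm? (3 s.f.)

From E_n = n²h²/(8m_nL²), L = n·h/√(8m_nE_n).
E_2 = 6.08×10^4 eV = 9.740×10^-15 J, so L = 2·6.626×10^-34/√(8·1.675×10^-27·9.740×10^-15) = 1.16×10^-13 m = 116 fm.

L = 116 fm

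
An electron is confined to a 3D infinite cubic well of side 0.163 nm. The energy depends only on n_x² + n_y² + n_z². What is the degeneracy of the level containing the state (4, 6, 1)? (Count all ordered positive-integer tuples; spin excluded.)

degeneracy = 6

The level has n_x² + n_y² + n_z² = 53. The ordered positive-integer solutions are (1, 4, 6), (1, 6, 4), (4, 1, 6), (4, 6, 1), (6, 1, 4), (6, 4, 1).
That gives 6 states.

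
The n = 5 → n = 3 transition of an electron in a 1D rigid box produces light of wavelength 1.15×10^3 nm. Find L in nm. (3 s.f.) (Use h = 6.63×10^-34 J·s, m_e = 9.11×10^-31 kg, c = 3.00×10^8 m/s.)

L = 2.36 nm

The photon carries ΔE = hc/λ = 6.63×10^-34·3.00×10^8/1.15×10^-6 m = 1.730×10^-19 J.
Since ΔE = (5² − 3²)E_1, E_1 = 1.081×10^-20 J, and L = h/√(8m_eE_1) = 2.36×10^-9 m = 2.36 nm.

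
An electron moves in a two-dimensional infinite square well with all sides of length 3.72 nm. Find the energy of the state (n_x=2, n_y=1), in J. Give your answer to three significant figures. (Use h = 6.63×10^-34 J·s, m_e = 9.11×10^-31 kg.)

E = 2.18×10^-20 J

For a 2D rectangular well E = (h²/8m_e)·Σ n_i²/L_i² = (6.63×10^-34)²/(8·9.11×10^-31) · [2²/(3.72 nm)² + 1²/(3.72 nm)²].
Evaluating gives E = 2.18×10^-20 J.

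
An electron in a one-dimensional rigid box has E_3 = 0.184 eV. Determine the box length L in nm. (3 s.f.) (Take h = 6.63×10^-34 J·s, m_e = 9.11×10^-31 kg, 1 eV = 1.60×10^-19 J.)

From E_n = n²h²/(8m_eL²), L = n·h/√(8m_eE_n).
E_3 = 0.184 eV = 2.944×10^-20 J, so L = 3·6.63×10^-34/√(8·9.11×10^-31·2.944×10^-20) = 4.29×10^-9 m = 4.29 nm.

L = 4.29 nm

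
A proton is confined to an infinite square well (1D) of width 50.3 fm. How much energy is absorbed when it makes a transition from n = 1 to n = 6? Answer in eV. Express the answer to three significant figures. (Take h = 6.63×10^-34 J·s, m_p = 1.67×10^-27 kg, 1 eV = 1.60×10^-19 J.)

E_1 = h²/(8m_pL²) = 1.300×10^-14 J.
|ΔE| = |1² − 6²|·E_1 = 35·1.300×10^-14 J = 4.550×10^-13 J = 2.84×10^6 eV.

|ΔE| = 2.84×10^6 eV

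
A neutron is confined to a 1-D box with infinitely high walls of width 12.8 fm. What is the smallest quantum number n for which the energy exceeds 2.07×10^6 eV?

n = 2

E_1 = h²/(8m_nL²) = 2.000×10^-13 J = 1.248×10^6 eV.
Need n² > 2.07×10^6/1.248×10^6 = 1.659, i.e. n > 1.288.
The smallest integer satisfying this is n = 2.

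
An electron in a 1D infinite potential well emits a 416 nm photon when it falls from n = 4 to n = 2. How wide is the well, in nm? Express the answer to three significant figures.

The photon carries ΔE = hc/λ = 6.626×10^-34·2.998×10^8/4.16×10^-7 m = 4.775×10^-19 J.
Since ΔE = (4² − 2²)E_1, E_1 = 3.979×10^-20 J, and L = h/√(8m_eE_1) = 1.23×10^-9 m = 1.23 nm.

L = 1.23 nm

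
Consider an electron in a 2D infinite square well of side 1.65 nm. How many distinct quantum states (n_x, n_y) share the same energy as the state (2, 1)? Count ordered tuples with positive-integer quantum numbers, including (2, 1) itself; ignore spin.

The level has n_x² + n_y² = 5. The ordered positive-integer solutions are (1, 2), (2, 1).
That gives 2 states.

degeneracy = 2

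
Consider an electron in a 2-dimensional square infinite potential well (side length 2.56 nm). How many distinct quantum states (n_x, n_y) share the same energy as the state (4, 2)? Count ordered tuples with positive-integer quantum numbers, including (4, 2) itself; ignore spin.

degeneracy = 2

The level has n_x² + n_y² = 20. The ordered positive-integer solutions are (2, 4), (4, 2).
That gives 2 states.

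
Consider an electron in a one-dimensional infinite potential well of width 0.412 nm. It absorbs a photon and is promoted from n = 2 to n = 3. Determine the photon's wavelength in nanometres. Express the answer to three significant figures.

λ = 112 nm

E_1 = h²/(8m_eL²) = 3.549×10^-19 J, so ΔE = (3² − 2²)E_1 = 1.775×10^-18 J.
λ = hc/ΔE = (6.626×10^-34·2.998×10^8)/1.775×10^-18 = 1.12×10^-7 m = 112 nm.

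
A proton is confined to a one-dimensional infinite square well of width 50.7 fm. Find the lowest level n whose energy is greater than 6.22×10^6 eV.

n = 9

E_1 = h²/(8m_pL²) = 1.276×10^-14 J = 7.965×10^4 eV.
Need n² > 6.22×10^6/7.965×10^4 = 78.09, i.e. n > 8.837.
The smallest integer satisfying this is n = 9.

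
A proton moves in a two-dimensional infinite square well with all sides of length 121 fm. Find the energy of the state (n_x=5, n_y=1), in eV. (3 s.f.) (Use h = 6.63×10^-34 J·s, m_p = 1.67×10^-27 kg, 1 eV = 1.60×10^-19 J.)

E = 3.65×10^5 eV

For a 2D rectangular well E = (h²/8m_p)·Σ n_i²/L_i² = (6.63×10^-34)²/(8·1.67×10^-27) · [5²/(121 fm)² + 1²/(121 fm)²].
Evaluating gives E = 5.843×10^-14 J = 3.65×10^5 eV.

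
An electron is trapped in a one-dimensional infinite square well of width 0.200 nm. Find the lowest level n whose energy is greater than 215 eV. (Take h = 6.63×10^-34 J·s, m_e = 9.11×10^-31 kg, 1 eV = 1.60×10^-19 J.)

E_1 = h²/(8m_eL²) = 1.508×10^-18 J = 9.425 eV.
Need n² > 215/9.425 = 22.81, i.e. n > 4.776.
The smallest integer satisfying this is n = 5.

n = 5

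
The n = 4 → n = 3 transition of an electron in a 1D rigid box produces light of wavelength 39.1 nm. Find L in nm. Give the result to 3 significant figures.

The photon carries ΔE = hc/λ = 6.626×10^-34·2.998×10^8/3.91×10^-8 m = 5.080×10^-18 J.
Since ΔE = (4² − 3²)E_1, E_1 = 7.257×10^-19 J, and L = h/√(8m_eE_1) = 2.88×10^-10 m = 0.288 nm.

L = 0.288 nm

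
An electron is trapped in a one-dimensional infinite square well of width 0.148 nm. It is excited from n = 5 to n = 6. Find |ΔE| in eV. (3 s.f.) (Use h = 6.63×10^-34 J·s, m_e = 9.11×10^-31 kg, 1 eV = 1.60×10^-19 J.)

|ΔE| = 189 eV

E_1 = h²/(8m_eL²) = 2.754×10^-18 J.
|ΔE| = |5² − 6²|·E_1 = 11·2.754×10^-18 J = 3.029×10^-17 J = 189 eV.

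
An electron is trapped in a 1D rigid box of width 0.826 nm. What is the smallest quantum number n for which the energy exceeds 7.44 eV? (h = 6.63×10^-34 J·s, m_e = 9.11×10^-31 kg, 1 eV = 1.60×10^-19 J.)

n = 4

E_1 = h²/(8m_eL²) = 8.840×10^-20 J = 0.5525 eV.
Need n² > 7.44/0.5525 = 13.47, i.e. n > 3.670.
The smallest integer satisfying this is n = 4.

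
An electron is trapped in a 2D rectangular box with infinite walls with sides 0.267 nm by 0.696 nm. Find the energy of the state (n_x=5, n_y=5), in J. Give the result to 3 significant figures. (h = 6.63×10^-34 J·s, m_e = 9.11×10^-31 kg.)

For a 2D rectangular well E = (h²/8m_e)·Σ n_i²/L_i² = (6.63×10^-34)²/(8·9.11×10^-31) · [5²/(0.267 nm)² + 5²/(0.696 nm)²].
Evaluating gives E = 2.43×10^-17 J.

E = 2.43×10^-17 J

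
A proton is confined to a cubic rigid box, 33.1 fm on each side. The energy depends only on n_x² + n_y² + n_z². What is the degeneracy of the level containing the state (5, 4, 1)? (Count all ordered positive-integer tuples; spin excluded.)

degeneracy = 6

The level has n_x² + n_y² + n_z² = 42. The ordered positive-integer solutions are (1, 4, 5), (1, 5, 4), (4, 1, 5), (4, 5, 1), (5, 1, 4), (5, 4, 1).
That gives 6 states.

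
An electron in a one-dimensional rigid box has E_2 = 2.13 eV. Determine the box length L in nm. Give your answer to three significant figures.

L = 0.840 nm

From E_n = n²h²/(8m_eL²), L = n·h/√(8m_eE_n).
E_2 = 2.13 eV = 3.412×10^-19 J, so L = 2·6.626×10^-34/√(8·9.109×10^-31·3.412×10^-19) = 8.40×10^-10 m = 0.840 nm.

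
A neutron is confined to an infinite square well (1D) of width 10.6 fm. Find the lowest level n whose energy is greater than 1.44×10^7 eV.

n = 3

E_1 = h²/(8m_nL²) = 2.916×10^-13 J = 1.820×10^6 eV.
Need n² > 1.44×10^7/1.820×10^6 = 7.912, i.e. n > 2.813.
The smallest integer satisfying this is n = 3.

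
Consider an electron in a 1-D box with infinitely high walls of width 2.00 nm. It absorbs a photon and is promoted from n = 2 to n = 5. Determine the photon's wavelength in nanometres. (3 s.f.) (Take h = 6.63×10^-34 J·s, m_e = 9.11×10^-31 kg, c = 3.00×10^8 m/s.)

E_1 = h²/(8m_eL²) = 1.508×10^-20 J, so ΔE = (5² − 2²)E_1 = 3.167×10^-19 J.
λ = hc/ΔE = (6.63×10^-34·3.00×10^8)/3.167×10^-19 = 6.28×10^-7 m = 628 nm.

λ = 628 nm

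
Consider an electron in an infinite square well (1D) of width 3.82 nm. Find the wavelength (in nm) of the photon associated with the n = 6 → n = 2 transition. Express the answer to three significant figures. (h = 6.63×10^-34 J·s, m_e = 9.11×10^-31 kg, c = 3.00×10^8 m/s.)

E_1 = h²/(8m_eL²) = 4.133×10^-21 J, so ΔE = (6² − 2²)E_1 = 1.323×10^-19 J.
λ = hc/ΔE = (6.63×10^-34·3.00×10^8)/1.323×10^-19 = 1.50×10^-6 m = 1.50×10^3 nm.

λ = 1.50×10^3 nm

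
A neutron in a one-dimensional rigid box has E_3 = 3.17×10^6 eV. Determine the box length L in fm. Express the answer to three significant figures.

From E_n = n²h²/(8m_nL²), L = n·h/√(8m_nE_n).
E_3 = 3.17×10^6 eV = 5.078×10^-13 J, so L = 3·6.626×10^-34/√(8·1.675×10^-27·5.078×10^-13) = 2.41×10^-14 m = 24.1 fm.

L = 24.1 fm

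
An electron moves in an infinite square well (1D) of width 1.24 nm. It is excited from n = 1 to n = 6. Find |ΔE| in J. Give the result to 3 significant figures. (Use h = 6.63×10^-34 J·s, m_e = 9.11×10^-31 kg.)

|ΔE| = 1.37×10^-18 J

E_1 = h²/(8m_eL²) = 3.923×10^-20 J.
|ΔE| = |1² − 6²|·E_1 = 35·3.923×10^-20 J = 1.37×10^-18 J.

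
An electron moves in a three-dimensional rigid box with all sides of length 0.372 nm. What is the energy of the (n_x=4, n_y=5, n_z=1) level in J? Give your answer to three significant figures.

E = 1.83×10^-17 J

For a 3D rectangular well E = (h²/8m_e)·Σ n_i²/L_i² = (6.626×10^-34)²/(8·9.109×10^-31) · [4²/(0.372 nm)² + 5²/(0.372 nm)² + 1²/(0.372 nm)²].
Evaluating gives E = 1.83×10^-17 J.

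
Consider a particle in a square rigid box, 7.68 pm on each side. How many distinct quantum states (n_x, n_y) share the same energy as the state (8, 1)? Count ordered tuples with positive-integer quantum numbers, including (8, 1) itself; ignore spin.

The level has n_x² + n_y² = 65. The ordered positive-integer solutions are (1, 8), (4, 7), (7, 4), (8, 1).
That gives 4 states.

degeneracy = 4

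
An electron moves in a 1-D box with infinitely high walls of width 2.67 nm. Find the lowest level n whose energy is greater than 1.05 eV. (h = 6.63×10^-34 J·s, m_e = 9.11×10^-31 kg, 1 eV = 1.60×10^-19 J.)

E_1 = h²/(8m_eL²) = 8.461×10^-21 J = 0.05288 eV.
Need n² > 1.05/0.05288 = 19.86, i.e. n > 4.456.
The smallest integer satisfying this is n = 5.

n = 5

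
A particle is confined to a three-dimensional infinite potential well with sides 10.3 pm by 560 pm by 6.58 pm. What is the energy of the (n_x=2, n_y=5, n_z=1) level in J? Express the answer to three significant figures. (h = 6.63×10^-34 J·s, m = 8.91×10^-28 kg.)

E = 3.75×10^-18 J

For a 3D rectangular well E = (h²/8m)·Σ n_i²/L_i² = (6.63×10^-34)²/(8·8.91×10^-28) · [2²/(10.3 pm)² + 5²/(560 pm)² + 1²/(6.58 pm)²].
Evaluating gives E = 3.75×10^-18 J.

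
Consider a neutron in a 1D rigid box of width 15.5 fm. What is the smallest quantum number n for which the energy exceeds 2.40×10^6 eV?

n = 2

E_1 = h²/(8m_nL²) = 1.364×10^-13 J = 8.514×10^5 eV.
Need n² > 2.40×10^6/8.514×10^5 = 2.819, i.e. n > 1.679.
The smallest integer satisfying this is n = 2.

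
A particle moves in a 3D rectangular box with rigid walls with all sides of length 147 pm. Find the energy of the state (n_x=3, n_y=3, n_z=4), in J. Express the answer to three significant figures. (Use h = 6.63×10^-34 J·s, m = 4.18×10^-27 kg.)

E = 2.07×10^-20 J

For a 3D rectangular well E = (h²/8m)·Σ n_i²/L_i² = (6.63×10^-34)²/(8·4.18×10^-27) · [3²/(147 pm)² + 3²/(147 pm)² + 4²/(147 pm)²].
Evaluating gives E = 2.07×10^-20 J.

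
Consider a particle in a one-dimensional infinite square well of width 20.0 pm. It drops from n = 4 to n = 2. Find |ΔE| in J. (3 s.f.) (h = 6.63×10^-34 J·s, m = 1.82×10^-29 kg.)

|ΔE| = 9.06×10^-17 J

E_1 = h²/(8mL²) = 7.548×10^-18 J.
|ΔE| = |4² − 2²|·E_1 = 12·7.548×10^-18 J = 9.06×10^-17 J.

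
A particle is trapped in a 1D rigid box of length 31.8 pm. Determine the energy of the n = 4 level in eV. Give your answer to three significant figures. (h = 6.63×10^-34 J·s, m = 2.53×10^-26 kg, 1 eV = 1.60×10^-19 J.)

E_4 = 0.215 eV

For an infinite well E_n = n²h²/(8mL²), so E_1 = h²/(8mL²) = (6.63×10^-34)²/(8·2.53×10^-26·(3.18×10^-11 m)²) = 2.148×10^-21 J.
Then E_4 = 4²·E_1 = 16·2.148×10^-21 J = 3.437×10^-20 J.
Converting, E_4 = 3.437×10^-20 J / (1.60×10^-19 J/eV) = 0.215 eV.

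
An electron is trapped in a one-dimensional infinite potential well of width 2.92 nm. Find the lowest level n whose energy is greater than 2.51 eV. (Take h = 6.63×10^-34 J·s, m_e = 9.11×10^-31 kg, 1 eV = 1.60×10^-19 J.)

n = 8

E_1 = h²/(8m_eL²) = 7.074×10^-21 J = 0.04421 eV.
Need n² > 2.51/0.04421 = 56.77, i.e. n > 7.535.
The smallest integer satisfying this is n = 8.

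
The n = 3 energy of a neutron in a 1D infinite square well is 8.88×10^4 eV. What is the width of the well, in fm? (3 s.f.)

From E_n = n²h²/(8m_nL²), L = n·h/√(8m_nE_n).
E_3 = 8.88×10^4 eV = 1.423×10^-14 J, so L = 3·6.626×10^-34/√(8·1.675×10^-27·1.423×10^-14) = 1.44×10^-13 m = 144 fm.

L = 144 fm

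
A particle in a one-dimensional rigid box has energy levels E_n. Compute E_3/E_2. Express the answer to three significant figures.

2.25

E_n ∝ n², so E_3/E_2 = 3²/2² = 9/4 = 2.25.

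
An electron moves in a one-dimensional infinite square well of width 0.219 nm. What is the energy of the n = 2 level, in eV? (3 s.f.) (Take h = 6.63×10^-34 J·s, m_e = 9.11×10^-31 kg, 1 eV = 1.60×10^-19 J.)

E_2 = 31.4 eV

For an infinite well E_n = n²h²/(8m_eL²), so E_1 = h²/(8m_eL²) = (6.63×10^-34)²/(8·9.11×10^-31·(2.19×10^-10 m)²) = 1.258×10^-18 J.
Then E_2 = 2²·E_1 = 4·1.258×10^-18 J = 5.032×10^-18 J.
Converting, E_2 = 5.032×10^-18 J / (1.60×10^-19 J/eV) = 31.4 eV.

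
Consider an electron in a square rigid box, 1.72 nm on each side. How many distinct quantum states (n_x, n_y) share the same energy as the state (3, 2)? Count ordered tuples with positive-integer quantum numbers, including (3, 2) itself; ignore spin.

degeneracy = 2

The level has n_x² + n_y² = 13. The ordered positive-integer solutions are (2, 3), (3, 2).
That gives 2 states.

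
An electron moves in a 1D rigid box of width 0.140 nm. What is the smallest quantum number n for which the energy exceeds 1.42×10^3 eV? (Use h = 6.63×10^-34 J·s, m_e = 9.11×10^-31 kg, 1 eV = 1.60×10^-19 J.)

E_1 = h²/(8m_eL²) = 3.077×10^-18 J = 19.23 eV.
Need n² > 1.42×10^3/19.23 = 73.84, i.e. n > 8.593.
The smallest integer satisfying this is n = 9.

n = 9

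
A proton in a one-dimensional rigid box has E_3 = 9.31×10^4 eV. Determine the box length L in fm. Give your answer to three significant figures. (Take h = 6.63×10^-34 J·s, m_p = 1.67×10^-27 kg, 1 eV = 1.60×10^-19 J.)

L = 141 fm

From E_n = n²h²/(8m_pL²), L = n·h/√(8m_pE_n).
E_3 = 9.31×10^4 eV = 1.490×10^-14 J, so L = 3·6.63×10^-34/√(8·1.67×10^-27·1.490×10^-14) = 1.41×10^-13 m = 141 fm.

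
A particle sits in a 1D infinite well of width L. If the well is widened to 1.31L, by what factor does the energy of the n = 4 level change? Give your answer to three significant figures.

E_n ∝ 1/L², so the energy scales by 1/1.31² = 0.583.

0.583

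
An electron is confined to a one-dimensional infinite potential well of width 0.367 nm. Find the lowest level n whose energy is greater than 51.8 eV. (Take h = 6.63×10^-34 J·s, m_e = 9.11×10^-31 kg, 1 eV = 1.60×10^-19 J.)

n = 5

E_1 = h²/(8m_eL²) = 4.478×10^-19 J = 2.799 eV.
Need n² > 51.8/2.799 = 18.51, i.e. n > 4.302.
The smallest integer satisfying this is n = 5.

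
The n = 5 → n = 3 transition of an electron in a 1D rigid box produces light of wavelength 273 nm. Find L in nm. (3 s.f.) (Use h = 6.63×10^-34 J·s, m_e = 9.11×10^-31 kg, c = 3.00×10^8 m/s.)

L = 1.15 nm

The photon carries ΔE = hc/λ = 6.63×10^-34·3.00×10^8/2.73×10^-7 m = 7.286×10^-19 J.
Since ΔE = (5² − 3²)E_1, E_1 = 4.554×10^-20 J, and L = h/√(8m_eE_1) = 1.15×10^-9 m = 1.15 nm.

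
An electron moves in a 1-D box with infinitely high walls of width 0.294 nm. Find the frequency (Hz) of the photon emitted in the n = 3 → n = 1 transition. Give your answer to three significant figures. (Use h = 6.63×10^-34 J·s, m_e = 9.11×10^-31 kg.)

E_1 = h²/(8m_eL²) = 6.978×10^-19 J and ΔE = (3² − 1²)E_1 = 5.582×10^-18 J.
f = ΔE/h = 5.582×10^-18/6.63×10^-34 = 8.42×10^15 Hz.

f = 8.42×10^15 Hz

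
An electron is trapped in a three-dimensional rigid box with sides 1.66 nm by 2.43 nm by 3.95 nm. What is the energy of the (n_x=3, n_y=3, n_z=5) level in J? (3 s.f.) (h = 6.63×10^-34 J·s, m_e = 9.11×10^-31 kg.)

E = 3.86×10^-19 J

For a 3D rectangular well E = (h²/8m_e)·Σ n_i²/L_i² = (6.63×10^-34)²/(8·9.11×10^-31) · [3²/(1.66 nm)² + 3²/(2.43 nm)² + 5²/(3.95 nm)²].
Evaluating gives E = 3.86×10^-19 J.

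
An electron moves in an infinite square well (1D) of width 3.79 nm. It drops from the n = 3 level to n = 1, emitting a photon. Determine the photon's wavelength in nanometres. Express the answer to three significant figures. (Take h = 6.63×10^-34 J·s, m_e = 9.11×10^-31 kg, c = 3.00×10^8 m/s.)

λ = 5.92×10^3 nm

E_1 = h²/(8m_eL²) = 4.199×10^-21 J, so ΔE = (3² − 1²)E_1 = 3.359×10^-20 J.
λ = hc/ΔE = (6.63×10^-34·3.00×10^8)/3.359×10^-20 = 5.92×10^-6 m = 5.92×10^3 nm.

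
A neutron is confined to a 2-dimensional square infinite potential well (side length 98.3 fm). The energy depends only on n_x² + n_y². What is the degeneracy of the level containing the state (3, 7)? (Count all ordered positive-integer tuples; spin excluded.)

The level has n_x² + n_y² = 58. The ordered positive-integer solutions are (3, 7), (7, 3).
That gives 2 states.

degeneracy = 2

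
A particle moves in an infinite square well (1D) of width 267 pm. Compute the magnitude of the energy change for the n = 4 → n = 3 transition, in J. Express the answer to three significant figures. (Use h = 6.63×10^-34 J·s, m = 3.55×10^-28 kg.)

E_1 = h²/(8mL²) = 2.171×10^-21 J.
|ΔE| = |4² − 3²|·E_1 = 7·2.171×10^-21 J = 1.52×10^-20 J.

|ΔE| = 1.52×10^-20 J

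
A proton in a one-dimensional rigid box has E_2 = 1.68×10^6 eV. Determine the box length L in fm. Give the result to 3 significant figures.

L = 22.1 fm

From E_n = n²h²/(8m_pL²), L = n·h/√(8m_pE_n).
E_2 = 1.68×10^6 eV = 2.691×10^-13 J, so L = 2·6.626×10^-34/√(8·1.673×10^-27·2.691×10^-13) = 2.21×10^-14 m = 22.1 fm.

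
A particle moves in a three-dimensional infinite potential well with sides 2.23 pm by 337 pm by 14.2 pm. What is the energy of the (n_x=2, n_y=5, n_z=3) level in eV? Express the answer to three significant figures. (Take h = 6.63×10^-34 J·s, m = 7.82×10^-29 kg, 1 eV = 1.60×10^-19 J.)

E = 3.73×10^3 eV

For a 3D rectangular well E = (h²/8m)·Σ n_i²/L_i² = (6.63×10^-34)²/(8·7.82×10^-29) · [2²/(2.23 pm)² + 5²/(337 pm)² + 3²/(14.2 pm)²].
Evaluating gives E = 5.967×10^-16 J = 3.73×10^3 eV.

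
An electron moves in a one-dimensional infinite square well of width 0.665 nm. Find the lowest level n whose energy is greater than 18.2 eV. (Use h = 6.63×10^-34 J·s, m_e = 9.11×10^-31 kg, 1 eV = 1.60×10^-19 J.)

E_1 = h²/(8m_eL²) = 1.364×10^-19 J = 0.8525 eV.
Need n² > 18.2/0.8525 = 21.35, i.e. n > 4.621.
The smallest integer satisfying this is n = 5.

n = 5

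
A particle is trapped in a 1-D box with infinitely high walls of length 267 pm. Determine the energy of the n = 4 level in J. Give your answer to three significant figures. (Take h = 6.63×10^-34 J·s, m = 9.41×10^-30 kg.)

For an infinite well E_n = n²h²/(8mL²), so E_1 = h²/(8mL²) = (6.63×10^-34)²/(8·9.41×10^-30·(2.67×10^-10 m)²) = 8.191×10^-20 J.
Then E_4 = 4²·E_1 = 16·8.191×10^-20 J = 1.31×10^-18 J.

E_4 = 1.31×10^-18 J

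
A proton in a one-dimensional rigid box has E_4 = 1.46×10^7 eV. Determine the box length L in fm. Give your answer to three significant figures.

L = 15.0 fm

From E_n = n²h²/(8m_pL²), L = n·h/√(8m_pE_n).
E_4 = 1.46×10^7 eV = 2.339×10^-12 J, so L = 4·6.626×10^-34/√(8·1.673×10^-27·2.339×10^-12) = 1.50×10^-14 m = 15.0 fm.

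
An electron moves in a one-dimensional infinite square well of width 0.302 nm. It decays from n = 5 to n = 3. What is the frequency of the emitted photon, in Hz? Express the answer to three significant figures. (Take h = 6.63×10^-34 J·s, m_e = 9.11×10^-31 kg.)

E_1 = h²/(8m_eL²) = 6.613×10^-19 J and ΔE = (5² − 3²)E_1 = 1.058×10^-17 J.
f = ΔE/h = 1.058×10^-17/6.63×10^-34 = 1.60×10^16 Hz.

f = 1.60×10^16 Hz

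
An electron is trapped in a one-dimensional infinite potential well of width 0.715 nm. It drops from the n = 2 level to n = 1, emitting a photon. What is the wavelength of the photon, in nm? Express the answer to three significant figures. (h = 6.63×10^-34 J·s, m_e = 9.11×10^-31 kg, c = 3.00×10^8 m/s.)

λ = 562 nm

E_1 = h²/(8m_eL²) = 1.180×10^-19 J, so ΔE = (2² − 1²)E_1 = 3.540×10^-19 J.
λ = hc/ΔE = (6.63×10^-34·3.00×10^8)/3.540×10^-19 = 5.62×10^-7 m = 562 nm.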